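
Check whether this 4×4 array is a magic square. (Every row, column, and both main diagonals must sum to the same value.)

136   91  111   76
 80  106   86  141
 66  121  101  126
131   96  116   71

Row 1: 136 + 91 + 111 + 76 = 414.
Row 2: 80 + 106 + 86 + 141 = 413.
Row 3: 66 + 121 + 101 + 126 = 414.
Row 4: 131 + 96 + 116 + 71 = 414.
Column 1: 136 + 80 + 66 + 131 = 413.
Column 2: 91 + 106 + 121 + 96 = 414.
Column 3: 111 + 86 + 101 + 116 = 414.
Column 4: 76 + 141 + 126 + 71 = 414.
Main diagonal: 136 + 106 + 101 + 71 = 414.
Anti-diagonal: 76 + 86 + 121 + 131 = 414.

No — column 4 sums to 414 but row 2 sums to 413.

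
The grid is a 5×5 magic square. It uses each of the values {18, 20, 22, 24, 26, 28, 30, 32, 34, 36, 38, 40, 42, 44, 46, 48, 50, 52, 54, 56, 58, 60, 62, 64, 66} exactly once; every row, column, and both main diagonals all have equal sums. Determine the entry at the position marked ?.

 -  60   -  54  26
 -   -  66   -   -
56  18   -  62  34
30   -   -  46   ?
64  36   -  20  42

The 25 entries sum to 1050, so each line sums to 1050/5 = 210.
The remaining cell in row 3 is (3,3) = 210 − 170 = 40.
From row 5, 210 − (64 + 36 + 20 + 42) gives (5,3) = 48.
From column 4, 210 − (54 + 62 + 46 + 20) gives (2,4) = 28.
Using anti-diagonal: 26 + 28 + 40 + 64 + ? → (4,2) = 210 − 158 = 52.
Column 2: 60 + 18 + 52 + 36 + ? = 210, so (2,2) = 44.
The remaining cell in main diagonal is (1,1) = 210 − 172 = 38.
Row 1 must total 210; the given cells sum to 178, so (1,3) = 32.
Column 1: 38 + 56 + 30 + 64 + ? = 210, so (2,1) = 22.
From column 3, 210 − (32 + 66 + 40 + 48) gives (4,3) = 24.
Row 2 must total 210; the given cells sum to 160, so (2,5) = 50.
Using row 4: 30 + 52 + 24 + 46 + ? → (4,5) = 210 − 152 = 58.

58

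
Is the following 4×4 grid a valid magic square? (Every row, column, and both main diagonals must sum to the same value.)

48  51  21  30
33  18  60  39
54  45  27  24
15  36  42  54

Row 1: 48 + 51 + 21 + 30 = 150.
Row 2: 33 + 18 + 60 + 39 = 150.
Row 3: 54 + 45 + 27 + 24 = 150.
Row 4: 15 + 36 + 42 + 54 = 147.
Column 1: 48 + 33 + 54 + 15 = 150.
Column 2: 51 + 18 + 45 + 36 = 150.
Column 3: 21 + 60 + 27 + 42 = 150.
Column 4: 30 + 39 + 24 + 54 = 147.
Main diagonal: 48 + 18 + 27 + 54 = 147.
Anti-diagonal: 30 + 60 + 45 + 15 = 150.

No — column 2 sums to 150 but main diagonal sums to 147.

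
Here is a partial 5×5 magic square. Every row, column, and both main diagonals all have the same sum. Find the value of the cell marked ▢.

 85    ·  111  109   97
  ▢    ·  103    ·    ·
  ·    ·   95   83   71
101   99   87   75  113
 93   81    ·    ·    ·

Row 4 is complete and sums to 475; that is the magic constant.
The remaining cell in row 1 is (1,2) = 475 − 402 = 73.
Column 3: 111 + 103 + 95 + 87 + ? = 475, so (5,3) = 79.
Anti-diagonal: 97 + 95 + 99 + 93 + ? = 475, so (2,4) = 91.
Column 4 needs 475; the known cells sum to 358, so (5,4) = 117.
Using row 5: 93 + 81 + 79 + 117 + ? → (5,5) = 475 − 370 = 105.
Column 5 must total 475; the given cells sum to 386, so (2,5) = 89.
Main diagonal: 85 + 95 + 75 + 105 + ? = 475, so (2,2) = 115.
The remaining cell in row 2 is (2,1) = 475 − 398 = 77.

77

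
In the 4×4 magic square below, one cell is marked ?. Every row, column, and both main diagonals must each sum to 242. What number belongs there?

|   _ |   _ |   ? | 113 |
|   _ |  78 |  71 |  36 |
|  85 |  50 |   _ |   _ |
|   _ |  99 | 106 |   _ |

Row 2: 78 + 71 + 36 + ? = 242, so (2,1) = 57.
From column 2, 242 − (78 + 50 + 99) gives (1,2) = 15.
From anti-diagonal, 242 − (113 + 71 + 50) gives (4,1) = 8.
Using row 4: 8 + 99 + 106 + ? → (4,4) = 242 − 213 = 29.
From column 1, 242 − (57 + 85 + 8) gives (1,1) = 92.
Using column 4: 113 + 36 + 29 + ? → (3,4) = 242 − 178 = 64.
The remaining cell in main diagonal is (3,3) = 242 − 199 = 43.
From row 1, 242 − (92 + 15 + 113) gives (1,3) = 22.

22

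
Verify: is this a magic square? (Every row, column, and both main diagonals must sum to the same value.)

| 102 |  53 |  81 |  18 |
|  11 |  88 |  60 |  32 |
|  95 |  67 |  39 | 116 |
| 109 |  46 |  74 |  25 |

Row 1: 102 + 53 + 81 + 18 = 254.
Row 2: 11 + 88 + 60 + 32 = 191.
Row 3: 95 + 67 + 39 + 116 = 317.
Row 4: 109 + 46 + 74 + 25 = 254.
Column 1: 102 + 11 + 95 + 109 = 317.
Column 2: 53 + 88 + 67 + 46 = 254.
Column 3: 81 + 60 + 39 + 74 = 254.
Column 4: 18 + 32 + 116 + 25 = 191.
Main diagonal: 102 + 88 + 39 + 25 = 254.
Anti-diagonal: 18 + 60 + 67 + 109 = 254.

No — main diagonal sums to 254 but row 2 sums to 191.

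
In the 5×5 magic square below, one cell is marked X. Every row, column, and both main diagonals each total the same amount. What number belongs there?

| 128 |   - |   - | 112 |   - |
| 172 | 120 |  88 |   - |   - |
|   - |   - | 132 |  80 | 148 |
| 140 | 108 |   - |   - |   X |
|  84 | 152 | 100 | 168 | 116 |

92

Row 5 is complete and sums to 620; that is the magic constant.
Column 1 needs 620; the known cells sum to 524, so (3,1) = 96.
Main diagonal needs 620; the known cells sum to 496, so (4,4) = 124.
Row 3 needs 620; the known cells sum to 456, so (3,2) = 164.
From column 2, 620 − (120 + 164 + 108 + 152) gives (1,2) = 76.
Column 4 needs 620; the known cells sum to 484, so (2,4) = 136.
The remaining cell in anti-diagonal is (1,5) = 620 − 460 = 160.
Using row 1: 128 + 76 + 112 + 160 + ? → (1,3) = 620 − 476 = 144.
From row 2, 620 − (172 + 120 + 88 + 136) gives (2,5) = 104.
Column 3: 144 + 88 + 132 + 100 + ? = 620, so (4,3) = 156.
Column 5 must total 620; the given cells sum to 528, so (4,5) = 92.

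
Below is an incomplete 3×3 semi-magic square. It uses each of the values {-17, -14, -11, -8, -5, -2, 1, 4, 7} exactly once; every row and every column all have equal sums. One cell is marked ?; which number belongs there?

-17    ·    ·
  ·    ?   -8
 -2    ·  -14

-11

The 9 entries sum to -45, so each line sums to -45/3 = -15.
Row 3 needs -15; the known cells sum to -16, so (3,2) = 1.
The remaining cell in column 1 is (2,1) = -15 − (-19) = 4.
From column 3, -15 − (-8 + (-14)) gives (1,3) = 7.
Row 1: -17 + 7 + ? = -15, so (1,2) = -5.
From row 2, -15 − (4 + (-8)) gives (2,2) = -11.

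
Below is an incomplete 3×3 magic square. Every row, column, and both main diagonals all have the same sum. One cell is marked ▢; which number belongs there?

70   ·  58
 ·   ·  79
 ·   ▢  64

Column 3 is complete and sums to 201; that is the magic constant.
Row 1 must total 201; the given cells sum to 128, so (1,2) = 73.
Main diagonal must total 201; the given cells sum to 134, so (2,2) = 67.
Anti-diagonal needs 201; the known cells sum to 125, so (3,1) = 76.
Row 2 must total 201; the given cells sum to 146, so (2,1) = 55.
From row 3, 201 − (76 + 64) gives (3,2) = 61.

61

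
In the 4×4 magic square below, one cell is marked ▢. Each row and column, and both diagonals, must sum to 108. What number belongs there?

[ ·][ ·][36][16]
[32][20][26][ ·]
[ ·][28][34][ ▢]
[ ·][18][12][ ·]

22

From row 2, 108 − (32 + 20 + 26) gives (2,4) = 30.
Column 2 must total 108; the given cells sum to 66, so (1,2) = 42.
Anti-diagonal must total 108; the given cells sum to 70, so (4,1) = 38.
Row 1 must total 108; the given cells sum to 94, so (1,1) = 14.
Row 4: 38 + 18 + 12 + ? = 108, so (4,4) = 40.
Column 1 needs 108; the known cells sum to 84, so (3,1) = 24.
Using column 4: 16 + 30 + 40 + ? → (3,4) = 108 − 86 = 22.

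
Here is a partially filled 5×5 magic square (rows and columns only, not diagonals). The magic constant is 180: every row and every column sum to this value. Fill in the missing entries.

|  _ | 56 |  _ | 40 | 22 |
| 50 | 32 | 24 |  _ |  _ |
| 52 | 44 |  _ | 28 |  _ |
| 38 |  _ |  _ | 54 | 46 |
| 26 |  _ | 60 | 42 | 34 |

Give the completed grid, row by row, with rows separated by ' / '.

14 56 48 40 22 / 50 32 24 16 58 / 52 44 36 28 20 / 38 30 12 54 46 / 26 18 60 42 34

The remaining cell in row 5 is (5,2) = 180 − 162 = 18.
Using column 1: 50 + 52 + 38 + 26 + ? → (1,1) = 180 − 166 = 14.
Column 2: 56 + 32 + 44 + 18 + ? = 180, so (4,2) = 30.
Using column 4: 40 + 28 + 54 + 42 + ? → (2,4) = 180 − 164 = 16.
Row 1: 14 + 56 + 40 + 22 + ? = 180, so (1,3) = 48.
The remaining cell in row 2 is (2,5) = 180 − 122 = 58.
The remaining cell in row 4 is (4,3) = 180 − 168 = 12.
Using column 3: 48 + 24 + 12 + 60 + ? → (3,3) = 180 − 144 = 36.
From column 5, 180 − (22 + 58 + 46 + 34) gives (3,5) = 20.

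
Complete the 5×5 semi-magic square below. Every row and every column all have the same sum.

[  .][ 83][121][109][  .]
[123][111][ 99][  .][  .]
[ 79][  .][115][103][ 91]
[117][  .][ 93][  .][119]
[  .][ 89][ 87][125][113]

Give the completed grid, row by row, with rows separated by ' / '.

Column 3 is already complete: 121 + 99 + 115 + 93 + 87 = 515, so that is the magic constant.
From row 3, 515 − (79 + 115 + 103 + 91) gives (3,2) = 127.
Row 5 needs 515; the known cells sum to 414, so (5,1) = 101.
The remaining cell in column 1 is (1,1) = 515 − 420 = 95.
Column 2: 83 + 111 + 127 + 89 + ? = 515, so (4,2) = 105.
Using row 1: 95 + 83 + 121 + 109 + ? → (1,5) = 515 − 408 = 107.
Row 4: 117 + 105 + 93 + 119 + ? = 515, so (4,4) = 81.
Column 4: 109 + 103 + 81 + 125 + ? = 515, so (2,4) = 97.
Using column 5: 107 + 91 + 119 + 113 + ? → (2,5) = 515 − 430 = 85.

95 83 121 109 107 / 123 111 99 97 85 / 79 127 115 103 91 / 117 105 93 81 119 / 101 89 87 125 113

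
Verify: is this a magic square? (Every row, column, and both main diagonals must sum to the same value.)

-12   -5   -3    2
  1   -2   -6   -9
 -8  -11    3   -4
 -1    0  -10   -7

Row 1: -12 + (-5) + (-3) + 2 = -18.
Row 2: 1 + (-2) + (-6) + (-9) = -16.
Row 3: -8 + (-11) + 3 + (-4) = -20.
Row 4: -1 + 0 + (-10) + (-7) = -18.
Column 1: -12 + 1 + (-8) + (-1) = -20.
Column 2: -5 + (-2) + (-11) + 0 = -18.
Column 3: -3 + (-6) + 3 + (-10) = -16.
Column 4: 2 + (-9) + (-4) + (-7) = -18.
Main diagonal: -12 + (-2) + 3 + (-7) = -18.
Anti-diagonal: 2 + (-6) + (-11) + (-1) = -16.

No — column 3 sums to -16 but column 2 sums to -18.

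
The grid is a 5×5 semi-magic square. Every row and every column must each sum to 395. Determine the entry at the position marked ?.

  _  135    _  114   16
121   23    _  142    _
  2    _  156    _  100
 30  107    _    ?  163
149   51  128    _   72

Row 5 must total 395; the given cells sum to 400, so (5,4) = -5.
From column 1, 395 − (121 + 2 + 30 + 149) gives (1,1) = 93.
From column 2, 395 − (135 + 23 + 107 + 51) gives (3,2) = 79.
Column 5 needs 395; the known cells sum to 351, so (2,5) = 44.
From row 1, 395 − (93 + 135 + 114 + 16) gives (1,3) = 37.
Row 2 must total 395; the given cells sum to 330, so (2,3) = 65.
From row 3, 395 − (2 + 79 + 156 + 100) gives (3,4) = 58.
From column 3, 395 − (37 + 65 + 156 + 128) gives (4,3) = 9.
Column 4 must total 395; the given cells sum to 309, so (4,4) = 86.

86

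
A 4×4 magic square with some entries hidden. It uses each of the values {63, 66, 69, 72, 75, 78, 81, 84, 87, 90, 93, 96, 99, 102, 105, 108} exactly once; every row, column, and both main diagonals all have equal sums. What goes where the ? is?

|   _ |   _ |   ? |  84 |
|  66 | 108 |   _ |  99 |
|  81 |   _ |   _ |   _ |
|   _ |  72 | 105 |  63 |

The 16 entries sum to 1368, so each line sums to 1368/4 = 342.
Using row 2: 66 + 108 + 99 + ? → (2,3) = 342 − 273 = 69.
From row 4, 342 − (72 + 105 + 63) gives (4,1) = 102.
The remaining cell in column 1 is (1,1) = 342 − 249 = 93.
The remaining cell in column 4 is (3,4) = 342 − 246 = 96.
Main diagonal needs 342; the known cells sum to 264, so (3,3) = 78.
Anti-diagonal must total 342; the given cells sum to 255, so (3,2) = 87.
Column 2 needs 342; the known cells sum to 267, so (1,2) = 75.
Column 3 must total 342; the given cells sum to 252, so (1,3) = 90.

90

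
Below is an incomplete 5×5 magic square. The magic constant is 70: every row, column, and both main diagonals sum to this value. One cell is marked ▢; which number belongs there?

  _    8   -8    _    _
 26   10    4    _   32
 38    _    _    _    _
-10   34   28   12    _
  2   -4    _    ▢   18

Row 2: 26 + 10 + 4 + 32 + ? = 70, so (2,4) = -2.
Row 4: -10 + 34 + 28 + 12 + ? = 70, so (4,5) = 6.
Column 1: 26 + 38 + (-10) + 2 + ? = 70, so (1,1) = 14.
Column 2: 8 + 10 + 34 + (-4) + ? = 70, so (3,2) = 22.
The remaining cell in main diagonal is (3,3) = 70 − 54 = 16.
Anti-diagonal needs 70; the known cells sum to 50, so (1,5) = 20.
The remaining cell in row 1 is (1,4) = 70 − 34 = 36.
Column 3 must total 70; the given cells sum to 40, so (5,3) = 30.
From column 5, 70 − (20 + 32 + 6 + 18) gives (3,5) = -6.
The remaining cell in row 3 is (3,4) = 70 − 70 = 0.
The remaining cell in row 5 is (5,4) = 70 − 46 = 24.

24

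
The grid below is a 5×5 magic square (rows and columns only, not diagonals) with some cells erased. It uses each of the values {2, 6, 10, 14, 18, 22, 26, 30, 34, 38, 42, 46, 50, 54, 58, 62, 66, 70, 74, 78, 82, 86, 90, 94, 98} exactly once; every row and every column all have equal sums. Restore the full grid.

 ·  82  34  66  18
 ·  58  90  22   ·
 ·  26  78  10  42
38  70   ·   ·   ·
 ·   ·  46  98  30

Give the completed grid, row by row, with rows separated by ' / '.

The 25 entries sum to 1250, so each line sums to 1250/5 = 250.
Row 1: 82 + 34 + 66 + 18 + ? = 250, so (1,1) = 50.
Using row 3: 26 + 78 + 10 + 42 + ? → (3,1) = 250 − 156 = 94.
Column 2 must total 250; the given cells sum to 236, so (5,2) = 14.
Column 3: 34 + 90 + 78 + 46 + ? = 250, so (4,3) = 2.
From column 4, 250 − (66 + 22 + 10 + 98) gives (4,4) = 54.
Row 4 needs 250; the known cells sum to 164, so (4,5) = 86.
Using row 5: 14 + 46 + 98 + 30 + ? → (5,1) = 250 − 188 = 62.
Column 1 needs 250; the known cells sum to 244, so (2,1) = 6.
Using column 5: 18 + 42 + 86 + 30 + ? → (2,5) = 250 − 176 = 74.

50 82 34 66 18 / 6 58 90 22 74 / 94 26 78 10 42 / 38 70 2 54 86 / 62 14 46 98 30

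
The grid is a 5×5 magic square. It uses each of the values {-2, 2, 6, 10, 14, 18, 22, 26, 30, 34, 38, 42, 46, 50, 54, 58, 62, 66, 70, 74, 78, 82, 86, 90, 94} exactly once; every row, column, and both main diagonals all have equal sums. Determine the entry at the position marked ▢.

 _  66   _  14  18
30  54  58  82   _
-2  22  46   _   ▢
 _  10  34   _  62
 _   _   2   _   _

The 25 entries sum to 1150, so each line sums to 1150/5 = 230.
Row 2: 30 + 54 + 58 + 82 + ? = 230, so (2,5) = 6.
From column 2, 230 − (66 + 54 + 22 + 10) gives (5,2) = 78.
The remaining cell in column 3 is (1,3) = 230 − 140 = 90.
Anti-diagonal: 18 + 82 + 46 + 10 + ? = 230, so (5,1) = 74.
Row 1: 66 + 90 + 14 + 18 + ? = 230, so (1,1) = 42.
Column 1: 42 + 30 + (-2) + 74 + ? = 230, so (4,1) = 86.
Using row 4: 86 + 10 + 34 + 62 + ? → (4,4) = 230 − 192 = 38.
Main diagonal must total 230; the given cells sum to 180, so (5,5) = 50.
The remaining cell in row 5 is (5,4) = 230 − 204 = 26.
Column 4: 14 + 82 + 38 + 26 + ? = 230, so (3,4) = 70.
The remaining cell in column 5 is (3,5) = 230 − 136 = 94.

94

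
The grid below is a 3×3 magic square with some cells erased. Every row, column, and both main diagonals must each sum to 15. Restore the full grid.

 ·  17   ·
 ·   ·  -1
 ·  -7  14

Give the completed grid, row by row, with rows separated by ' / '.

-4 17 2 / 11 5 -1 / 8 -7 14

Row 3 needs 15; the known cells sum to 7, so (3,1) = 8.
Column 2: 17 + (-7) + ? = 15, so (2,2) = 5.
Using column 3: -1 + 14 + ? → (1,3) = 15 − 13 = 2.
From main diagonal, 15 − (5 + 14) gives (1,1) = -4.
Row 2 needs 15; the known cells sum to 4, so (2,1) = 11.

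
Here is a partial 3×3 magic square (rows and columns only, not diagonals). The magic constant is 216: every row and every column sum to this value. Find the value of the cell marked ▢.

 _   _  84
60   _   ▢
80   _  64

68

The remaining cell in row 3 is (3,2) = 216 − 144 = 72.
From column 1, 216 − (60 + 80) gives (1,1) = 76.
The remaining cell in column 3 is (2,3) = 216 − 148 = 68.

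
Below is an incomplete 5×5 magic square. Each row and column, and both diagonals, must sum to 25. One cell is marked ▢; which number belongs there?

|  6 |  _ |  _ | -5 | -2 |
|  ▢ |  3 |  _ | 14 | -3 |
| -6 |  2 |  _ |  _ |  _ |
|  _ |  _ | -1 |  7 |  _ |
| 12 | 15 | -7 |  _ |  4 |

0

The remaining cell in row 5 is (5,4) = 25 − 24 = 1.
Using column 4: -5 + 14 + 7 + 1 + ? → (3,4) = 25 − 17 = 8.
Main diagonal: 6 + 3 + 7 + 4 + ? = 25, so (3,3) = 5.
Anti-diagonal: -2 + 14 + 5 + 12 + ? = 25, so (4,2) = -4.
The remaining cell in row 3 is (3,5) = 25 − 9 = 16.
Using column 2: 3 + 2 + (-4) + 15 + ? → (1,2) = 25 − 16 = 9.
Column 5 must total 25; the given cells sum to 15, so (4,5) = 10.
Row 1 needs 25; the known cells sum to 8, so (1,3) = 17.
Row 4 needs 25; the known cells sum to 12, so (4,1) = 13.
Column 1 needs 25; the known cells sum to 25, so (2,1) = 0.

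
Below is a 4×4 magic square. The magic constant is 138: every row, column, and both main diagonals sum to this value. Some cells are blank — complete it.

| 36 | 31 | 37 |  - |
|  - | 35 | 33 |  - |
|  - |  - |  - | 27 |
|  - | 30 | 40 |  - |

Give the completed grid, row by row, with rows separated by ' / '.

36 31 37 34 / 32 35 33 38 / 41 42 28 27 / 29 30 40 39

The remaining cell in row 1 is (1,4) = 138 − 104 = 34.
From column 2, 138 − (31 + 35 + 30) gives (3,2) = 42.
The remaining cell in column 3 is (3,3) = 138 − 110 = 28.
The remaining cell in main diagonal is (4,4) = 138 − 99 = 39.
Anti-diagonal needs 138; the known cells sum to 109, so (4,1) = 29.
From row 3, 138 − (42 + 28 + 27) gives (3,1) = 41.
The remaining cell in column 1 is (2,1) = 138 − 106 = 32.
The remaining cell in column 4 is (2,4) = 138 − 100 = 38.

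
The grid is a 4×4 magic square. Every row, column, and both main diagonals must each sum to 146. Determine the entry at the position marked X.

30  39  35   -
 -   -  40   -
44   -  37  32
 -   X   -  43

From row 1, 146 − (30 + 39 + 35) gives (1,4) = 42.
Using row 3: 44 + 37 + 32 + ? → (3,2) = 146 − 113 = 33.
Column 3 needs 146; the known cells sum to 112, so (4,3) = 34.
From column 4, 146 − (42 + 32 + 43) gives (2,4) = 29.
From main diagonal, 146 − (30 + 37 + 43) gives (2,2) = 36.
The remaining cell in anti-diagonal is (4,1) = 146 − 115 = 31.
Row 2 needs 146; the known cells sum to 105, so (2,1) = 41.
Row 4 needs 146; the known cells sum to 108, so (4,2) = 38.

38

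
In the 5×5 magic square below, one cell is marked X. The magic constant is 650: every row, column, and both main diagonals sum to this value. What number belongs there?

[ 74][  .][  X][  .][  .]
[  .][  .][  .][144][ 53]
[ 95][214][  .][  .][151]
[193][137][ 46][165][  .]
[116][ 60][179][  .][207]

From row 4, 650 − (193 + 137 + 46 + 165) gives (4,5) = 109.
From row 5, 650 − (116 + 60 + 179 + 207) gives (5,4) = 88.
The remaining cell in column 1 is (2,1) = 650 − 478 = 172.
From column 5, 650 − (53 + 151 + 109 + 207) gives (1,5) = 130.
Anti-diagonal must total 650; the given cells sum to 527, so (3,3) = 123.
Using row 3: 95 + 214 + 123 + 151 + ? → (3,4) = 650 − 583 = 67.
Column 4 must total 650; the given cells sum to 464, so (1,4) = 186.
Main diagonal: 74 + 123 + 165 + 207 + ? = 650, so (2,2) = 81.
Row 2 must total 650; the given cells sum to 450, so (2,3) = 200.
The remaining cell in column 2 is (1,2) = 650 − 492 = 158.
Column 3 must total 650; the given cells sum to 548, so (1,3) = 102.

102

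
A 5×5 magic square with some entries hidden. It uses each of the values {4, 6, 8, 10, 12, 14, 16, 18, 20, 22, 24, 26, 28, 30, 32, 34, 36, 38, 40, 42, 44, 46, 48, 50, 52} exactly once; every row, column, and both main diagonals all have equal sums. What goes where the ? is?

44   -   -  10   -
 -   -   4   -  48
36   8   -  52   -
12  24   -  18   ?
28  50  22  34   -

40

The 25 entries sum to 700, so each line sums to 700/5 = 140.
From row 5, 140 − (28 + 50 + 22 + 34) gives (5,5) = 6.
Column 1: 44 + 36 + 12 + 28 + ? = 140, so (2,1) = 20.
Column 4 must total 140; the given cells sum to 114, so (2,4) = 26.
Row 2 needs 140; the known cells sum to 98, so (2,2) = 42.
Using column 2: 42 + 8 + 24 + 50 + ? → (1,2) = 140 − 124 = 16.
The remaining cell in main diagonal is (3,3) = 140 − 110 = 30.
Anti-diagonal must total 140; the given cells sum to 108, so (1,5) = 32.
Row 1: 44 + 16 + 10 + 32 + ? = 140, so (1,3) = 38.
Row 3: 36 + 8 + 30 + 52 + ? = 140, so (3,5) = 14.
Column 3 needs 140; the known cells sum to 94, so (4,3) = 46.
Column 5 needs 140; the known cells sum to 100, so (4,5) = 40.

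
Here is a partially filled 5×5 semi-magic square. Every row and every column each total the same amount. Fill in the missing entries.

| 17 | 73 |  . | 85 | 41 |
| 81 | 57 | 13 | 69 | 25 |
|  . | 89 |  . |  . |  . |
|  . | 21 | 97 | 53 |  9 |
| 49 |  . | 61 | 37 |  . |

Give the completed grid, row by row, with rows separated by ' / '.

Row 2 is already complete: 81 + 57 + 13 + 69 + 25 = 245, so that is the magic constant.
Row 1 needs 245; the known cells sum to 216, so (1,3) = 29.
Row 4 must total 245; the given cells sum to 180, so (4,1) = 65.
From column 1, 245 − (17 + 81 + 65 + 49) gives (3,1) = 33.
Using column 2: 73 + 57 + 89 + 21 + ? → (5,2) = 245 − 240 = 5.
From column 3, 245 − (29 + 13 + 97 + 61) gives (3,3) = 45.
The remaining cell in column 4 is (3,4) = 245 − 244 = 1.
Row 3: 33 + 89 + 45 + 1 + ? = 245, so (3,5) = 77.
Row 5 needs 245; the known cells sum to 152, so (5,5) = 93.

17 73 29 85 41 / 81 57 13 69 25 / 33 89 45 1 77 / 65 21 97 53 9 / 49 5 61 37 93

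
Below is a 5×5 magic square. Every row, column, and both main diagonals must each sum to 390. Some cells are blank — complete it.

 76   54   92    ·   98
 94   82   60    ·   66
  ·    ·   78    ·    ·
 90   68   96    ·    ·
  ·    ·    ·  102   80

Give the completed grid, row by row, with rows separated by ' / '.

76 54 92 70 98 / 94 82 60 88 66 / 72 100 78 56 84 / 90 68 96 74 62 / 58 86 64 102 80

From row 1, 390 − (76 + 54 + 92 + 98) gives (1,4) = 70.
The remaining cell in row 2 is (2,4) = 390 − 302 = 88.
Column 3 needs 390; the known cells sum to 326, so (5,3) = 64.
From main diagonal, 390 − (76 + 82 + 78 + 80) gives (4,4) = 74.
Using anti-diagonal: 98 + 88 + 78 + 68 + ? → (5,1) = 390 − 332 = 58.
Row 4 needs 390; the known cells sum to 328, so (4,5) = 62.
Using row 5: 58 + 64 + 102 + 80 + ? → (5,2) = 390 − 304 = 86.
Column 1: 76 + 94 + 90 + 58 + ? = 390, so (3,1) = 72.
Using column 2: 54 + 82 + 68 + 86 + ? → (3,2) = 390 − 290 = 100.
Using column 4: 70 + 88 + 74 + 102 + ? → (3,4) = 390 − 334 = 56.
Column 5: 98 + 66 + 62 + 80 + ? = 390, so (3,5) = 84.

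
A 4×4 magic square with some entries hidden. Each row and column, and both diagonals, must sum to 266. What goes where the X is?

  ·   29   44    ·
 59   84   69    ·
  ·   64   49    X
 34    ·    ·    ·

Row 2 needs 266; the known cells sum to 212, so (2,4) = 54.
Column 2 needs 266; the known cells sum to 177, so (4,2) = 89.
The remaining cell in column 3 is (4,3) = 266 − 162 = 104.
The remaining cell in anti-diagonal is (1,4) = 266 − 167 = 99.
The remaining cell in row 1 is (1,1) = 266 − 172 = 94.
Row 4 must total 266; the given cells sum to 227, so (4,4) = 39.
Using column 1: 94 + 59 + 34 + ? → (3,1) = 266 − 187 = 79.
From column 4, 266 − (99 + 54 + 39) gives (3,4) = 74.

74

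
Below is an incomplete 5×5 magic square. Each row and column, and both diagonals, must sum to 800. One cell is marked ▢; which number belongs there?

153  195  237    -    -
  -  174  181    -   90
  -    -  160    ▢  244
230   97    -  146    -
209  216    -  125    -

202

Column 2 must total 800; the given cells sum to 682, so (3,2) = 118.
The remaining cell in main diagonal is (5,5) = 800 − 633 = 167.
Using row 5: 209 + 216 + 125 + 167 + ? → (5,3) = 800 − 717 = 83.
Using column 3: 237 + 181 + 160 + 83 + ? → (4,3) = 800 − 661 = 139.
Using row 4: 230 + 97 + 139 + 146 + ? → (4,5) = 800 − 612 = 188.
Using column 5: 90 + 244 + 188 + 167 + ? → (1,5) = 800 − 689 = 111.
Using anti-diagonal: 111 + 160 + 97 + 209 + ? → (2,4) = 800 − 577 = 223.
The remaining cell in row 1 is (1,4) = 800 − 696 = 104.
Using row 2: 174 + 181 + 223 + 90 + ? → (2,1) = 800 − 668 = 132.
Column 1 needs 800; the known cells sum to 724, so (3,1) = 76.
From column 4, 800 − (104 + 223 + 146 + 125) gives (3,4) = 202.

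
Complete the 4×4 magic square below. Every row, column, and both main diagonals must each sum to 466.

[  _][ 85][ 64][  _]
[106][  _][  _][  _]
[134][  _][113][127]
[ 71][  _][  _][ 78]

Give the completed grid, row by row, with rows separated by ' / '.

155 85 64 162 / 106 120 141 99 / 134 92 113 127 / 71 169 148 78

Row 3 needs 466; the known cells sum to 374, so (3,2) = 92.
From column 1, 466 − (106 + 134 + 71) gives (1,1) = 155.
Using main diagonal: 155 + 113 + 78 + ? → (2,2) = 466 − 346 = 120.
From row 1, 466 − (155 + 85 + 64) gives (1,4) = 162.
Using column 2: 85 + 120 + 92 + ? → (4,2) = 466 − 297 = 169.
Column 4 needs 466; the known cells sum to 367, so (2,4) = 99.
Anti-diagonal: 162 + 92 + 71 + ? = 466, so (2,3) = 141.
Using row 4: 71 + 169 + 78 + ? → (4,3) = 466 − 318 = 148.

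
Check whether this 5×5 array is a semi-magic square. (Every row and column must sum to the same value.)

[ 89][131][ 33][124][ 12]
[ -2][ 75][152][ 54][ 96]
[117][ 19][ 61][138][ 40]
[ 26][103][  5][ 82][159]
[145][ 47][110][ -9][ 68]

No — row 1 sums to 389 but row 2 sums to 375.

Row 1: 89 + 131 + 33 + 124 + 12 = 389.
Row 2: -2 + 75 + 152 + 54 + 96 = 375.
Row 3: 117 + 19 + 61 + 138 + 40 = 375.
Row 4: 26 + 103 + 5 + 82 + 159 = 375.
Row 5: 145 + 47 + 110 + (-9) + 68 = 361.
Column 1: 89 + (-2) + 117 + 26 + 145 = 375.
Column 2: 131 + 75 + 19 + 103 + 47 = 375.
Column 3: 33 + 152 + 61 + 5 + 110 = 361.
Column 4: 124 + 54 + 138 + 82 + (-9) = 389.
Column 5: 12 + 96 + 40 + 159 + 68 = 375.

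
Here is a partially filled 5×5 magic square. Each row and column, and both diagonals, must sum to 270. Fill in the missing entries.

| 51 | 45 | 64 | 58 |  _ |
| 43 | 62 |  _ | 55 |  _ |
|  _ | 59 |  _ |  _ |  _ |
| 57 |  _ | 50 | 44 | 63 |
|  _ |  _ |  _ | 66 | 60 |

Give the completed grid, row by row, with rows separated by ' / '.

51 45 64 58 52 / 43 62 61 55 49 / 65 59 53 47 46 / 57 56 50 44 63 / 54 48 42 66 60

Row 1: 51 + 45 + 64 + 58 + ? = 270, so (1,5) = 52.
The remaining cell in row 4 is (4,2) = 270 − 214 = 56.
Column 2 must total 270; the given cells sum to 222, so (5,2) = 48.
From column 4, 270 − (58 + 55 + 44 + 66) gives (3,4) = 47.
Main diagonal: 51 + 62 + 44 + 60 + ? = 270, so (3,3) = 53.
Anti-diagonal must total 270; the given cells sum to 216, so (5,1) = 54.
From row 5, 270 − (54 + 48 + 66 + 60) gives (5,3) = 42.
Using column 1: 51 + 43 + 57 + 54 + ? → (3,1) = 270 − 205 = 65.
Column 3 must total 270; the given cells sum to 209, so (2,3) = 61.
Using row 2: 43 + 62 + 61 + 55 + ? → (2,5) = 270 − 221 = 49.
Row 3: 65 + 59 + 53 + 47 + ? = 270, so (3,5) = 46.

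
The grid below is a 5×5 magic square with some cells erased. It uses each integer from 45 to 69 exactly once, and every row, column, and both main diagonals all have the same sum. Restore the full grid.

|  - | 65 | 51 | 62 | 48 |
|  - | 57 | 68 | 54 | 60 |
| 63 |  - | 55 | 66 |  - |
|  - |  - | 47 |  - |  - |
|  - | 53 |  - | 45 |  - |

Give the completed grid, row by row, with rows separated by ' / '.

59 65 51 62 48 / 46 57 68 54 60 / 63 49 55 66 52 / 50 61 47 58 69 / 67 53 64 45 56

The entries are 45 through 69, which sum to 1425, so each line sums to 1425/5 = 285.
Row 1: 65 + 51 + 62 + 48 + ? = 285, so (1,1) = 59.
Using row 2: 57 + 68 + 54 + 60 + ? → (2,1) = 285 − 239 = 46.
From column 3, 285 − (51 + 68 + 55 + 47) gives (5,3) = 64.
Column 4: 62 + 54 + 66 + 45 + ? = 285, so (4,4) = 58.
Main diagonal needs 285; the known cells sum to 229, so (5,5) = 56.
Row 5: 53 + 64 + 45 + 56 + ? = 285, so (5,1) = 67.
Column 1: 59 + 46 + 63 + 67 + ? = 285, so (4,1) = 50.
The remaining cell in anti-diagonal is (4,2) = 285 − 224 = 61.
Row 4 must total 285; the given cells sum to 216, so (4,5) = 69.
Column 2: 65 + 57 + 61 + 53 + ? = 285, so (3,2) = 49.
Column 5: 48 + 60 + 69 + 56 + ? = 285, so (3,5) = 52.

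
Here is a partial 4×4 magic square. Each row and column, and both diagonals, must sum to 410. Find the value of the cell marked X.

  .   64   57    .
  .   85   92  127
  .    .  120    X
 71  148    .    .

The remaining cell in row 2 is (2,1) = 410 − 304 = 106.
The remaining cell in column 2 is (3,2) = 410 − 297 = 113.
The remaining cell in column 3 is (4,3) = 410 − 269 = 141.
Anti-diagonal needs 410; the known cells sum to 276, so (1,4) = 134.
The remaining cell in row 1 is (1,1) = 410 − 255 = 155.
Row 4 must total 410; the given cells sum to 360, so (4,4) = 50.
Column 1 must total 410; the given cells sum to 332, so (3,1) = 78.
Column 4 must total 410; the given cells sum to 311, so (3,4) = 99.

99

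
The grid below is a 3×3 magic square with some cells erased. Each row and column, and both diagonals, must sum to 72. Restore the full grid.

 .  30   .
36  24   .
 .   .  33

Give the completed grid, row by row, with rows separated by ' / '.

The remaining cell in row 2 is (2,3) = 72 − 60 = 12.
Column 2 must total 72; the given cells sum to 54, so (3,2) = 18.
From column 3, 72 − (12 + 33) gives (1,3) = 27.
Main diagonal: 24 + 33 + ? = 72, so (1,1) = 15.
Anti-diagonal needs 72; the known cells sum to 51, so (3,1) = 21.

15 30 27 / 36 24 12 / 21 18 33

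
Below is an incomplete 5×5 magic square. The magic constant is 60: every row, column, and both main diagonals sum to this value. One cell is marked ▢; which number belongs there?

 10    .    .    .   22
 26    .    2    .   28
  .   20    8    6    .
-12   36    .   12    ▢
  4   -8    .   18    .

0

From column 1, 60 − (10 + 26 + (-12) + 4) gives (3,1) = 32.
The remaining cell in anti-diagonal is (2,4) = 60 − 70 = -10.
Row 2 needs 60; the known cells sum to 46, so (2,2) = 14.
Row 3 must total 60; the given cells sum to 66, so (3,5) = -6.
Using column 2: 14 + 20 + 36 + (-8) + ? → (1,2) = 60 − 62 = -2.
From column 4, 60 − (-10 + 6 + 12 + 18) gives (1,4) = 34.
The remaining cell in main diagonal is (5,5) = 60 − 44 = 16.
From row 1, 60 − (10 + (-2) + 34 + 22) gives (1,3) = -4.
Row 5 must total 60; the given cells sum to 30, so (5,3) = 30.
Column 3 must total 60; the given cells sum to 36, so (4,3) = 24.
The remaining cell in column 5 is (4,5) = 60 − 60 = 0.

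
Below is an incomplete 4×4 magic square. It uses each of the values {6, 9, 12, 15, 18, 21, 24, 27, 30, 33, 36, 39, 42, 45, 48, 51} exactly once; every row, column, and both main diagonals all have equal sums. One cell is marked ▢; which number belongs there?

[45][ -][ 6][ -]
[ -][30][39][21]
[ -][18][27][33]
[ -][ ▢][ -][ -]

The 16 entries sum to 456, so each line sums to 456/4 = 114.
Row 2: 30 + 39 + 21 + ? = 114, so (2,1) = 24.
Row 3 must total 114; the given cells sum to 78, so (3,1) = 36.
The remaining cell in column 1 is (4,1) = 114 − 105 = 9.
Using column 3: 6 + 39 + 27 + ? → (4,3) = 114 − 72 = 42.
Main diagonal: 45 + 30 + 27 + ? = 114, so (4,4) = 12.
Anti-diagonal must total 114; the given cells sum to 66, so (1,4) = 48.
Row 1 needs 114; the known cells sum to 99, so (1,2) = 15.
Row 4 needs 114; the known cells sum to 63, so (4,2) = 51.

51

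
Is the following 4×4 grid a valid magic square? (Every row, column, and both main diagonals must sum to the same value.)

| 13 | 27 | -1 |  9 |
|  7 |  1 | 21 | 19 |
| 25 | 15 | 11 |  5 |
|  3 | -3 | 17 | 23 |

Row 1: 13 + 27 + (-1) + 9 = 48.
Row 2: 7 + 1 + 21 + 19 = 48.
Row 3: 25 + 15 + 11 + 5 = 56.
Row 4: 3 + (-3) + 17 + 23 = 40.
Column 1: 13 + 7 + 25 + 3 = 48.
Column 2: 27 + 1 + 15 + (-3) = 40.
Column 3: -1 + 21 + 11 + 17 = 48.
Column 4: 9 + 19 + 5 + 23 = 56.
Main diagonal: 13 + 1 + 11 + 23 = 48.
Anti-diagonal: 9 + 21 + 15 + 3 = 48.

No — column 4 sums to 56 but column 2 sums to 40.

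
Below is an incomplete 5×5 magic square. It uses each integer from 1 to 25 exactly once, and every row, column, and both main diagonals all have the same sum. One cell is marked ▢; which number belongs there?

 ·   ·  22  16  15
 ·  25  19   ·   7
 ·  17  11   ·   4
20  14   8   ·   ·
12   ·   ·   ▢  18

The entries are 1 through 25, which sum to 325, so each line sums to 325/5 = 65.
From column 3, 65 − (22 + 19 + 11 + 8) gives (5,3) = 5.
Column 5 must total 65; the given cells sum to 44, so (4,5) = 21.
The remaining cell in anti-diagonal is (2,4) = 65 − 52 = 13.
Row 2 must total 65; the given cells sum to 64, so (2,1) = 1.
Row 4: 20 + 14 + 8 + 21 + ? = 65, so (4,4) = 2.
The remaining cell in main diagonal is (1,1) = 65 − 56 = 9.
The remaining cell in row 1 is (1,2) = 65 − 62 = 3.
From column 1, 65 − (9 + 1 + 20 + 12) gives (3,1) = 23.
The remaining cell in column 2 is (5,2) = 65 − 59 = 6.
Row 3 needs 65; the known cells sum to 55, so (3,4) = 10.
Row 5 needs 65; the known cells sum to 41, so (5,4) = 24.

24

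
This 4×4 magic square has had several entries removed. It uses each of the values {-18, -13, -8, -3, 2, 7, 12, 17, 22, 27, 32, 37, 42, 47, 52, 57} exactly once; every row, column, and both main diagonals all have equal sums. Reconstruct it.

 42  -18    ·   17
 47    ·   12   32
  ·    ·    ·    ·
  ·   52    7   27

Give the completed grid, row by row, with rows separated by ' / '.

The 16 entries sum to 312, so each line sums to 312/4 = 78.
Row 1 must total 78; the given cells sum to 41, so (1,3) = 37.
Row 2: 47 + 12 + 32 + ? = 78, so (2,2) = -13.
Row 4: 52 + 7 + 27 + ? = 78, so (4,1) = -8.
Column 1 must total 78; the given cells sum to 81, so (3,1) = -3.
The remaining cell in column 2 is (3,2) = 78 − 21 = 57.
Using column 3: 37 + 12 + 7 + ? → (3,3) = 78 − 56 = 22.
From column 4, 78 − (17 + 32 + 27) gives (3,4) = 2.

42 -18 37 17 / 47 -13 12 32 / -3 57 22 2 / -8 52 7 27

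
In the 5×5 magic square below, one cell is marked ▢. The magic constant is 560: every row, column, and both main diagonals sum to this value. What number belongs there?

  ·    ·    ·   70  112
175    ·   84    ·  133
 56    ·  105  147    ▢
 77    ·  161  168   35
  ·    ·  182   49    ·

From row 4, 560 − (77 + 161 + 168 + 35) gives (4,2) = 119.
Column 3: 84 + 105 + 161 + 182 + ? = 560, so (1,3) = 28.
Column 4 must total 560; the given cells sum to 434, so (2,4) = 126.
Anti-diagonal: 112 + 126 + 105 + 119 + ? = 560, so (5,1) = 98.
From row 2, 560 − (175 + 84 + 126 + 133) gives (2,2) = 42.
Column 1 needs 560; the known cells sum to 406, so (1,1) = 154.
Using main diagonal: 154 + 42 + 105 + 168 + ? → (5,5) = 560 − 469 = 91.
From row 1, 560 − (154 + 28 + 70 + 112) gives (1,2) = 196.
Row 5: 98 + 182 + 49 + 91 + ? = 560, so (5,2) = 140.
Using column 2: 196 + 42 + 119 + 140 + ? → (3,2) = 560 − 497 = 63.
Column 5 needs 560; the known cells sum to 371, so (3,5) = 189.

189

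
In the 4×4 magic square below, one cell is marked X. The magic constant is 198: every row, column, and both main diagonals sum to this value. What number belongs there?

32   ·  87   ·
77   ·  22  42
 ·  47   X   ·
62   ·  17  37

Row 2 must total 198; the given cells sum to 141, so (2,2) = 57.
The remaining cell in row 4 is (4,2) = 198 − 116 = 82.
The remaining cell in column 1 is (3,1) = 198 − 171 = 27.
Column 2 needs 198; the known cells sum to 186, so (1,2) = 12.
Column 3 must total 198; the given cells sum to 126, so (3,3) = 72.

72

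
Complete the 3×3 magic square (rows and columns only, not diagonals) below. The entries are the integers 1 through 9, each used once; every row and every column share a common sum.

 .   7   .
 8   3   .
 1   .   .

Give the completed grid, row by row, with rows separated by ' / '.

6 7 2 / 8 3 4 / 1 5 9

The entries are 1 through 9, which sum to 45, so each line sums to 45/3 = 15.
Row 2: 8 + 3 + ? = 15, so (2,3) = 4.
Using column 1: 8 + 1 + ? → (1,1) = 15 − 9 = 6.
Column 2 needs 15; the known cells sum to 10, so (3,2) = 5.
From row 1, 15 − (6 + 7) gives (1,3) = 2.
From row 3, 15 − (1 + 5) gives (3,3) = 9.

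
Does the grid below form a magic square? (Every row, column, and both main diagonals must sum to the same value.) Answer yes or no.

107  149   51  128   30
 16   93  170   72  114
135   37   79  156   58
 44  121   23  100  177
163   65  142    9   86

Yes

Row 1: 107 + 149 + 51 + 128 + 30 = 465.
Row 2: 16 + 93 + 170 + 72 + 114 = 465.
Row 3: 135 + 37 + 79 + 156 + 58 = 465.
Row 4: 44 + 121 + 23 + 100 + 177 = 465.
Row 5: 163 + 65 + 142 + 9 + 86 = 465.
Column 1: 107 + 16 + 135 + 44 + 163 = 465.
Column 2: 149 + 93 + 37 + 121 + 65 = 465.
Column 3: 51 + 170 + 79 + 23 + 142 = 465.
Column 4: 128 + 72 + 156 + 100 + 9 = 465.
Column 5: 30 + 114 + 58 + 177 + 86 = 465.
Main diagonal: 107 + 93 + 79 + 100 + 86 = 465.
Anti-diagonal: 30 + 72 + 79 + 121 + 163 = 465.
All lines sum to 465.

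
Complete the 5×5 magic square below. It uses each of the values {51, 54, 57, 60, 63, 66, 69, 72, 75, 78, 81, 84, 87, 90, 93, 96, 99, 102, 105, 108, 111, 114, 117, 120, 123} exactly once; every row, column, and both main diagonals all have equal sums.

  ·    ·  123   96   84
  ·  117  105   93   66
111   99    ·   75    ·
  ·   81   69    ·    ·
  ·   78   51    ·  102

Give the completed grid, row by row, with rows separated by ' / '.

72 60 123 96 84 / 54 117 105 93 66 / 111 99 87 75 63 / 108 81 69 57 120 / 90 78 51 114 102

The 25 entries sum to 2175, so each line sums to 2175/5 = 435.
Row 2 must total 435; the given cells sum to 381, so (2,1) = 54.
Column 2 needs 435; the known cells sum to 375, so (1,2) = 60.
Column 3: 123 + 105 + 69 + 51 + ? = 435, so (3,3) = 87.
The remaining cell in anti-diagonal is (5,1) = 435 − 345 = 90.
Row 1 needs 435; the known cells sum to 363, so (1,1) = 72.
Row 3: 111 + 99 + 87 + 75 + ? = 435, so (3,5) = 63.
Row 5 needs 435; the known cells sum to 321, so (5,4) = 114.
Using column 1: 72 + 54 + 111 + 90 + ? → (4,1) = 435 − 327 = 108.
The remaining cell in column 4 is (4,4) = 435 − 378 = 57.
Column 5 needs 435; the known cells sum to 315, so (4,5) = 120.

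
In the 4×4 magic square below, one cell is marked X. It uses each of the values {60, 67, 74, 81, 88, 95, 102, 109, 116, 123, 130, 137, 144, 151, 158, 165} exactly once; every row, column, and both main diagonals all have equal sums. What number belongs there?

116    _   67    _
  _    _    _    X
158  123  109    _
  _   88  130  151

137

The 16 entries sum to 1800, so each line sums to 1800/4 = 450.
The remaining cell in row 3 is (3,4) = 450 − 390 = 60.
Row 4 needs 450; the known cells sum to 369, so (4,1) = 81.
From column 1, 450 − (116 + 158 + 81) gives (2,1) = 95.
Column 3: 67 + 109 + 130 + ? = 450, so (2,3) = 144.
Main diagonal needs 450; the known cells sum to 376, so (2,2) = 74.
The remaining cell in anti-diagonal is (1,4) = 450 − 348 = 102.
Row 1: 116 + 67 + 102 + ? = 450, so (1,2) = 165.
Row 2 needs 450; the known cells sum to 313, so (2,4) = 137.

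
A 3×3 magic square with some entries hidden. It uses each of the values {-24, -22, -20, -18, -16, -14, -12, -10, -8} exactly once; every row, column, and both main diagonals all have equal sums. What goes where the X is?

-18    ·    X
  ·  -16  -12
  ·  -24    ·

-22

The 9 entries sum to -144, so each line sums to -144/3 = -48.
The remaining cell in row 2 is (2,1) = -48 − (-28) = -20.
Column 1: -18 + (-20) + ? = -48, so (3,1) = -10.
Using column 2: -16 + (-24) + ? → (1,2) = -48 − (-40) = -8.
Main diagonal: -18 + (-16) + ? = -48, so (3,3) = -14.
Anti-diagonal: -16 + (-10) + ? = -48, so (1,3) = -22.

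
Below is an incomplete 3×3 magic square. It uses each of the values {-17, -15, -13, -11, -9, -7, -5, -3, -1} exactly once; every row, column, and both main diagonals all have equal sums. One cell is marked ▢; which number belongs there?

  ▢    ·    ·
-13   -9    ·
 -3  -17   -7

The 9 entries sum to -81, so each line sums to -81/3 = -27.
Row 2 must total -27; the given cells sum to -22, so (2,3) = -5.
Column 1 must total -27; the given cells sum to -16, so (1,1) = -11.

-11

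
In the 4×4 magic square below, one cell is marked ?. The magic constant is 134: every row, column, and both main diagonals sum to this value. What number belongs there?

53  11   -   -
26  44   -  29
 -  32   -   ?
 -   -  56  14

41

Row 2 needs 134; the known cells sum to 99, so (2,3) = 35.
Using column 2: 11 + 44 + 32 + ? → (4,2) = 134 − 87 = 47.
Main diagonal needs 134; the known cells sum to 111, so (3,3) = 23.
Row 4 must total 134; the given cells sum to 117, so (4,1) = 17.
Column 1 must total 134; the given cells sum to 96, so (3,1) = 38.
From column 3, 134 − (35 + 23 + 56) gives (1,3) = 20.
From anti-diagonal, 134 − (35 + 32 + 17) gives (1,4) = 50.
From row 3, 134 − (38 + 32 + 23) gives (3,4) = 41.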